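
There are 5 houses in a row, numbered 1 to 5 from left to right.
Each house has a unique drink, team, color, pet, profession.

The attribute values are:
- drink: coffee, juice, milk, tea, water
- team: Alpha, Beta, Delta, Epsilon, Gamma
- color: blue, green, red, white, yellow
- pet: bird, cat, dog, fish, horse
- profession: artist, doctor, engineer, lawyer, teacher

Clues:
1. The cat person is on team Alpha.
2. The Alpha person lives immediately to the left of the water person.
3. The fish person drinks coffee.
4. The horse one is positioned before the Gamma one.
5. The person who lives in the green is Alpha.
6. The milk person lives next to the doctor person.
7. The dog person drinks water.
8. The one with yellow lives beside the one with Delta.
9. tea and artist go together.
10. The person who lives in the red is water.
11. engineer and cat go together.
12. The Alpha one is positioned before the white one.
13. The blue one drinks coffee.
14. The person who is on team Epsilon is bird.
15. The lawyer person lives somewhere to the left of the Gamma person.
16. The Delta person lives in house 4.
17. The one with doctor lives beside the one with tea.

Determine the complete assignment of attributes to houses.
Solution:

House | Drink | Team | Color | Pet | Profession
-----------------------------------------------
  1   | milk | Alpha | green | cat | engineer
  2   | water | Beta | red | dog | doctor
  3   | tea | Epsilon | yellow | bird | artist
  4   | juice | Delta | white | horse | lawyer
  5   | coffee | Gamma | blue | fish | teacher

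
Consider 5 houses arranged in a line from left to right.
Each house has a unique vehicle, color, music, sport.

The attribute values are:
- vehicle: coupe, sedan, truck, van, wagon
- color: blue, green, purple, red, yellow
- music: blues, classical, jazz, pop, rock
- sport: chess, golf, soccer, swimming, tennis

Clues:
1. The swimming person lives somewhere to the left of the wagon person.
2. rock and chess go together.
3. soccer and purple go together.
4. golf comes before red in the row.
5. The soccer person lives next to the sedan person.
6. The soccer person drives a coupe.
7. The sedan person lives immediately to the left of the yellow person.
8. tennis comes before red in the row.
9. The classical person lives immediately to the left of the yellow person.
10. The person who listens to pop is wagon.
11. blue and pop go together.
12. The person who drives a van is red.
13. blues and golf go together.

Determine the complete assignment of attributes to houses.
Solution:

House | Vehicle | Color | Music | Sport
---------------------------------------
  1   | coupe | purple | jazz | soccer
  2   | sedan | green | classical | swimming
  3   | truck | yellow | blues | golf
  4   | wagon | blue | pop | tennis
  5   | van | red | rock | chess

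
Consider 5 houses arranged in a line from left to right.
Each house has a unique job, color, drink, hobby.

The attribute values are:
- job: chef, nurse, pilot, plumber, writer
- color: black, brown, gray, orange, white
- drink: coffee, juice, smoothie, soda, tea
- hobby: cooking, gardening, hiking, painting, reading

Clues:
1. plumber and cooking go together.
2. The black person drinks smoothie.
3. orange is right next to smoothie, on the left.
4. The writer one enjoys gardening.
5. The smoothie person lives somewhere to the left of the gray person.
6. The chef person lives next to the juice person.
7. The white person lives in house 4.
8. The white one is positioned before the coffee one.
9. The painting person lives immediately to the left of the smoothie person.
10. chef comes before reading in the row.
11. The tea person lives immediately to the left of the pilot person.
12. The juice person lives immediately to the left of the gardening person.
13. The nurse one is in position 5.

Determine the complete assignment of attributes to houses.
Solution:

House | Job | Color | Drink | Hobby
-----------------------------------
  1   | chef | brown | tea | hiking
  2   | pilot | orange | juice | painting
  3   | writer | black | smoothie | gardening
  4   | plumber | white | soda | cooking
  5   | nurse | gray | coffee | reading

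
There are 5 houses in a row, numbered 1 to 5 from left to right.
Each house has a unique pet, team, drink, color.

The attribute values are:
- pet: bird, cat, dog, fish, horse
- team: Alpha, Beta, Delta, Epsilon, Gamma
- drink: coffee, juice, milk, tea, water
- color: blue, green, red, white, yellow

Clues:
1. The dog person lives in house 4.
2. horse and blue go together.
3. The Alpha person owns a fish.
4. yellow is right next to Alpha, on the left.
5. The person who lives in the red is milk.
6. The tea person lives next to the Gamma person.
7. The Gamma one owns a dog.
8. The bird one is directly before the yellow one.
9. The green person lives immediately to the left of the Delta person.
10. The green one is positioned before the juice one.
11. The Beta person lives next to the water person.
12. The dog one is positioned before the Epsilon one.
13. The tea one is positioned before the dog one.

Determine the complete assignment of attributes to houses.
Solution:

House | Pet | Team | Drink | Color
----------------------------------
  1   | bird | Beta | coffee | green
  2   | cat | Delta | water | yellow
  3   | fish | Alpha | tea | white
  4   | dog | Gamma | milk | red
  5   | horse | Epsilon | juice | blue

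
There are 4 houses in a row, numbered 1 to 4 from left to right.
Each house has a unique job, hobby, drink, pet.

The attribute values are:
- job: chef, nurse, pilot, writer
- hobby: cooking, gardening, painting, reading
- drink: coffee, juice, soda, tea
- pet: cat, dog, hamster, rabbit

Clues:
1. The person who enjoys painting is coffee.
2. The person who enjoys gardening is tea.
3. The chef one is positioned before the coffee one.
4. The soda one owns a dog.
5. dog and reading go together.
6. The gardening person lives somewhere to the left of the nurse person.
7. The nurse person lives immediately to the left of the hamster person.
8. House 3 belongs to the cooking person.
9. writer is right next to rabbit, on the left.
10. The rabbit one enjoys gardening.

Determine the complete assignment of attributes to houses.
Solution:

House | Job | Hobby | Drink | Pet
---------------------------------
  1   | writer | reading | soda | dog
  2   | chef | gardening | tea | rabbit
  3   | nurse | cooking | juice | cat
  4   | pilot | painting | coffee | hamster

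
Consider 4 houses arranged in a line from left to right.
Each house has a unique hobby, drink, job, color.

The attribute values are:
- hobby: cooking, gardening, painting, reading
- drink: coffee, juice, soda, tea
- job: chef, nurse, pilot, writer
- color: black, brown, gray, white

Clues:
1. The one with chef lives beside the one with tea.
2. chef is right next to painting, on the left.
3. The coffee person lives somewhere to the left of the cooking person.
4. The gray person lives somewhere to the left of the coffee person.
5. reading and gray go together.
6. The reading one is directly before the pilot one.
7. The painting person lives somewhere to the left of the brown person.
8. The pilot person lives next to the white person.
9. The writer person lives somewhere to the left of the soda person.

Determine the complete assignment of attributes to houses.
Solution:

House | Hobby | Drink | Job | Color
-----------------------------------
  1   | reading | juice | chef | gray
  2   | painting | tea | pilot | black
  3   | gardening | coffee | writer | white
  4   | cooking | soda | nurse | brown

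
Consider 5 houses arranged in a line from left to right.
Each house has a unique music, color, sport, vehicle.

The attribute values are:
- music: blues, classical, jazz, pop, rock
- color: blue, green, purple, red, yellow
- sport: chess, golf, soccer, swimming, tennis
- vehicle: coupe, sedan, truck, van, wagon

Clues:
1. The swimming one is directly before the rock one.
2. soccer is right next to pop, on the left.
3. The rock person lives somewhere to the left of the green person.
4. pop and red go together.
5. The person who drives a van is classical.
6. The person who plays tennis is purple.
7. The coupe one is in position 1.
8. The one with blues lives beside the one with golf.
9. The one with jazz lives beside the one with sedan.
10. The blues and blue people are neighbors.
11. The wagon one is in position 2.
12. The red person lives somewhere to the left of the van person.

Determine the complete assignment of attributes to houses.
Solution:

House | Music | Color | Sport | Vehicle
---------------------------------------
  1   | blues | yellow | swimming | coupe
  2   | rock | blue | golf | wagon
  3   | jazz | green | soccer | truck
  4   | pop | red | chess | sedan
  5   | classical | purple | tennis | van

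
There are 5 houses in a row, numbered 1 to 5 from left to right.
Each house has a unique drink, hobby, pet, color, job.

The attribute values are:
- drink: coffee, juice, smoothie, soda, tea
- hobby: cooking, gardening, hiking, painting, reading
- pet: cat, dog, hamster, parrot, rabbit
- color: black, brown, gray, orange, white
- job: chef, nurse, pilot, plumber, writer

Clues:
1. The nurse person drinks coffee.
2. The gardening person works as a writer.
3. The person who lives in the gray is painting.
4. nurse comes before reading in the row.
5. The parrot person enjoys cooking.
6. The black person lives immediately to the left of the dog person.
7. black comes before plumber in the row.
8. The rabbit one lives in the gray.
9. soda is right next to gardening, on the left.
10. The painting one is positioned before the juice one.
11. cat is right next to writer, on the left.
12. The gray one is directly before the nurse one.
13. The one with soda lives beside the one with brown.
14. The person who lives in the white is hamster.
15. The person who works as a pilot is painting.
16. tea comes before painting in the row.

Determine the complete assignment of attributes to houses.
Solution:

House | Drink | Hobby | Pet | Color | Job
-----------------------------------------
  1   | soda | hiking | cat | black | chef
  2   | tea | gardening | dog | brown | writer
  3   | smoothie | painting | rabbit | gray | pilot
  4   | coffee | cooking | parrot | orange | nurse
  5   | juice | reading | hamster | white | plumber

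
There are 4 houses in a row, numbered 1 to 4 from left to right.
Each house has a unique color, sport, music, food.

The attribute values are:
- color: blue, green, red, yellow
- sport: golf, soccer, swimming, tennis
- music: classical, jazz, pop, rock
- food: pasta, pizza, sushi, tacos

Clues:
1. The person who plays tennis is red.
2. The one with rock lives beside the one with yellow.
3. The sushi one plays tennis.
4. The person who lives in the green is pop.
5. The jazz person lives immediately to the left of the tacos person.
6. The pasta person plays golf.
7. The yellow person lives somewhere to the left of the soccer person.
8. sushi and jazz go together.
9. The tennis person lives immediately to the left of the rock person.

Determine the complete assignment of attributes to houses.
Solution:

House | Color | Sport | Music | Food
------------------------------------
  1   | red | tennis | jazz | sushi
  2   | blue | swimming | rock | tacos
  3   | yellow | golf | classical | pasta
  4   | green | soccer | pop | pizza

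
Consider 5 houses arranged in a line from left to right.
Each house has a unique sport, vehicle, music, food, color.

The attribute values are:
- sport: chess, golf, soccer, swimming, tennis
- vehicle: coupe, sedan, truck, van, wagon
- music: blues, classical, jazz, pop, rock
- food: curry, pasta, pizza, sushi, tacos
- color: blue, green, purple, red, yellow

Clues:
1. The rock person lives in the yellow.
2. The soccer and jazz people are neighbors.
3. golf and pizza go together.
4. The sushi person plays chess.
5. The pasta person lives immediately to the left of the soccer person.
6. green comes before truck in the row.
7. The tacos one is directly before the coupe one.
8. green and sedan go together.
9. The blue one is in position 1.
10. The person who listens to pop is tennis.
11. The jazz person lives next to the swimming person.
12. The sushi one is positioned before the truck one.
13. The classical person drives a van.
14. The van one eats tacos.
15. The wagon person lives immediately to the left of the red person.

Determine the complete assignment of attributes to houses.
Solution:

House | Sport | Vehicle | Music | Food | Color
----------------------------------------------
  1   | tennis | wagon | pop | pasta | blue
  2   | soccer | van | classical | tacos | red
  3   | chess | coupe | jazz | sushi | purple
  4   | swimming | sedan | blues | curry | green
  5   | golf | truck | rock | pizza | yellow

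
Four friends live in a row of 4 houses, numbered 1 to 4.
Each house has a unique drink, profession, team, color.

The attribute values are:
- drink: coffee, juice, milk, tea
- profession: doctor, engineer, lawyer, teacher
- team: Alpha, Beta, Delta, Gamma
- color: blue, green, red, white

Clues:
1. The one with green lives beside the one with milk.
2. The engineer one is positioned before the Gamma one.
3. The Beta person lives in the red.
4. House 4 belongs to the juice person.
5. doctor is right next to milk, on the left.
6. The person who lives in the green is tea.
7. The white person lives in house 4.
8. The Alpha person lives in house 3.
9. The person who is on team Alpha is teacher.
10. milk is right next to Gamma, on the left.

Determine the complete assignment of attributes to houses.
Solution:

House | Drink | Profession | Team | Color
-----------------------------------------
  1   | coffee | engineer | Beta | red
  2   | tea | doctor | Delta | green
  3   | milk | teacher | Alpha | blue
  4   | juice | lawyer | Gamma | white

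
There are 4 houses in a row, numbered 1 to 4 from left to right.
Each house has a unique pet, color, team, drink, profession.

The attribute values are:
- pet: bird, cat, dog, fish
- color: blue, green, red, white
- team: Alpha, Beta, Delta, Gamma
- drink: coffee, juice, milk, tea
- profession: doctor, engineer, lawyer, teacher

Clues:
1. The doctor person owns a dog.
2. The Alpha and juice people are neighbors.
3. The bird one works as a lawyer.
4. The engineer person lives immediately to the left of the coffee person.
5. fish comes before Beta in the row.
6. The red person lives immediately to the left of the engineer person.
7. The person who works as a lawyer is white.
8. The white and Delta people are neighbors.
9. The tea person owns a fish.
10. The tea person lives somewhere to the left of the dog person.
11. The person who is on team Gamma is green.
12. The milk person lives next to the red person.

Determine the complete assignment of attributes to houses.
Solution:

House | Pet | Color | Team | Drink | Profession
-----------------------------------------------
  1   | bird | white | Alpha | milk | lawyer
  2   | cat | red | Delta | juice | teacher
  3   | fish | green | Gamma | tea | engineer
  4   | dog | blue | Beta | coffee | doctor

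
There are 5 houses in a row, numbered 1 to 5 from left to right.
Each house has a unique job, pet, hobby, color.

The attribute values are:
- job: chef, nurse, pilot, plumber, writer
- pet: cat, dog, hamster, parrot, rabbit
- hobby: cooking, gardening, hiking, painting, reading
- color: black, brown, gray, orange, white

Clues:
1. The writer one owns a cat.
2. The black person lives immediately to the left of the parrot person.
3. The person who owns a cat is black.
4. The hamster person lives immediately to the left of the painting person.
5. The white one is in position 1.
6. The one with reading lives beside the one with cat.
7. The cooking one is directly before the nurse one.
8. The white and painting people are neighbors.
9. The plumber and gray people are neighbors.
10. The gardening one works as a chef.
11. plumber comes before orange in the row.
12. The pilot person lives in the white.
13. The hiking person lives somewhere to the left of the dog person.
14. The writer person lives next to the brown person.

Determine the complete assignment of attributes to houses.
Solution:

House | Job | Pet | Hobby | Color
---------------------------------
  1   | pilot | hamster | reading | white
  2   | writer | cat | painting | black
  3   | plumber | parrot | cooking | brown
  4   | nurse | rabbit | hiking | gray
  5   | chef | dog | gardening | orange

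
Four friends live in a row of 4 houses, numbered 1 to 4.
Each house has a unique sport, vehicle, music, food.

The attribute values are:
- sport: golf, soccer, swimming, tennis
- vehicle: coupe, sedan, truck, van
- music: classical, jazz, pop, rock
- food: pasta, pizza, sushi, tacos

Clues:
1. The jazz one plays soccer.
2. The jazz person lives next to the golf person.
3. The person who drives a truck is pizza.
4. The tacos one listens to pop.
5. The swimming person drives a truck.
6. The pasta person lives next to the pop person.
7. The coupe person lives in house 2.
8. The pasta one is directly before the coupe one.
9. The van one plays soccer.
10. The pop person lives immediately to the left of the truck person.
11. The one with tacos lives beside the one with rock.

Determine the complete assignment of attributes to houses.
Solution:

House | Sport | Vehicle | Music | Food
--------------------------------------
  1   | soccer | van | jazz | pasta
  2   | golf | coupe | pop | tacos
  3   | swimming | truck | rock | pizza
  4   | tennis | sedan | classical | sushi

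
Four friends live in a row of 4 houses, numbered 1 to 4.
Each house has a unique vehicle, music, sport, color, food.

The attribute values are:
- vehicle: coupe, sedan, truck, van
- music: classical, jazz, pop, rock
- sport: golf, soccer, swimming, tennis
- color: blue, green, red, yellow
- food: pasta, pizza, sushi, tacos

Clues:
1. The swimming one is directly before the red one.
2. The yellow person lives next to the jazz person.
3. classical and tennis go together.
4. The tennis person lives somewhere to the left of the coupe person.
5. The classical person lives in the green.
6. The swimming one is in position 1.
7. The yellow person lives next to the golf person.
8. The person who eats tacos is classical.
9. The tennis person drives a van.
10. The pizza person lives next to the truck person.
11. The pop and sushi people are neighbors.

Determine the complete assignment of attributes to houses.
Solution:

House | Vehicle | Music | Sport | Color | Food
----------------------------------------------
  1   | sedan | pop | swimming | yellow | pizza
  2   | truck | jazz | golf | red | sushi
  3   | van | classical | tennis | green | tacos
  4   | coupe | rock | soccer | blue | pasta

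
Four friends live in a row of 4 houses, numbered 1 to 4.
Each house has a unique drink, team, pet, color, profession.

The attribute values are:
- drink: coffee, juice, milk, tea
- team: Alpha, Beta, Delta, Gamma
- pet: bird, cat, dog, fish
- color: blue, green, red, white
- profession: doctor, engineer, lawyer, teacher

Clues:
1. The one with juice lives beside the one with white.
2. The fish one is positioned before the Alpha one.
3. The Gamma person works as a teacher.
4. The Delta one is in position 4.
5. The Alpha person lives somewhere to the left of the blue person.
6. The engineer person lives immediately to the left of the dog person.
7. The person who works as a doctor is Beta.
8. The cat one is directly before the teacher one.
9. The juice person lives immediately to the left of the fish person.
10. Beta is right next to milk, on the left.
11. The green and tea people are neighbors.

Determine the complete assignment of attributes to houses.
Solution:

House | Drink | Team | Pet | Color | Profession
-----------------------------------------------
  1   | juice | Beta | cat | red | doctor
  2   | milk | Gamma | fish | white | teacher
  3   | coffee | Alpha | bird | green | engineer
  4   | tea | Delta | dog | blue | lawyer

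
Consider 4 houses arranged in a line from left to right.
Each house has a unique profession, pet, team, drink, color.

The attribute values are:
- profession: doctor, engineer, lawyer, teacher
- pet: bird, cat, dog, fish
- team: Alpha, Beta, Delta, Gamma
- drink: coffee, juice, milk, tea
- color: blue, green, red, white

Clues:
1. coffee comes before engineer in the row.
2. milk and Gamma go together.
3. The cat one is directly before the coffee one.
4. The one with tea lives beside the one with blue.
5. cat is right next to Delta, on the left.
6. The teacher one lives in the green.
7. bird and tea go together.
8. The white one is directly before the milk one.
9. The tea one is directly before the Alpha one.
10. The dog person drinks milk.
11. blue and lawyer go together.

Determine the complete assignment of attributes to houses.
Solution:

House | Profession | Pet | Team | Drink | Color
-----------------------------------------------
  1   | teacher | bird | Beta | tea | green
  2   | lawyer | cat | Alpha | juice | blue
  3   | doctor | fish | Delta | coffee | white
  4   | engineer | dog | Gamma | milk | red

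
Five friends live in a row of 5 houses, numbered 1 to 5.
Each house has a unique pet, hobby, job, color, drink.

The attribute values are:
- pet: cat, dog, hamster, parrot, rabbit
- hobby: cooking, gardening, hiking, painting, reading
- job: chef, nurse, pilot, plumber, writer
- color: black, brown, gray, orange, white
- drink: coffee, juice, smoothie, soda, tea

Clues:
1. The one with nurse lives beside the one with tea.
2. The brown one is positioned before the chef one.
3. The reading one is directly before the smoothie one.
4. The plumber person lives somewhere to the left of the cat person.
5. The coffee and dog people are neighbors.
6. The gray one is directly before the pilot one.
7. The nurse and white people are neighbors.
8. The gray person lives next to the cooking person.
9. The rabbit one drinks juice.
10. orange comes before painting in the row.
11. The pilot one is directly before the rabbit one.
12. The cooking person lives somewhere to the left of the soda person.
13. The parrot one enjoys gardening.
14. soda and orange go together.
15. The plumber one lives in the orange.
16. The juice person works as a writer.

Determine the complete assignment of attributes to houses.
Solution:

House | Pet | Hobby | Job | Color | Drink
-----------------------------------------
  1   | parrot | gardening | nurse | gray | coffee
  2   | dog | cooking | pilot | white | tea
  3   | rabbit | hiking | writer | brown | juice
  4   | hamster | reading | plumber | orange | soda
  5   | cat | painting | chef | black | smoothie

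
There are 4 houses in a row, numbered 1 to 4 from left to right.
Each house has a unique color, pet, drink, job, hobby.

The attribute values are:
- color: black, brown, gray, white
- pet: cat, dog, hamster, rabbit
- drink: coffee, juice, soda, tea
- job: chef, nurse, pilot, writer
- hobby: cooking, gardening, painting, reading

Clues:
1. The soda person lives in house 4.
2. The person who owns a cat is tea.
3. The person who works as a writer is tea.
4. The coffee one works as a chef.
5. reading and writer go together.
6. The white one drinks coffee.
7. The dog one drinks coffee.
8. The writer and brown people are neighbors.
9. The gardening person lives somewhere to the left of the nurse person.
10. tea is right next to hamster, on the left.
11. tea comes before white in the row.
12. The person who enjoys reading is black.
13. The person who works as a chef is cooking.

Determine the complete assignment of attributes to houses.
Solution:

House | Color | Pet | Drink | Job | Hobby
-----------------------------------------
  1   | black | cat | tea | writer | reading
  2   | brown | hamster | juice | pilot | gardening
  3   | white | dog | coffee | chef | cooking
  4   | gray | rabbit | soda | nurse | painting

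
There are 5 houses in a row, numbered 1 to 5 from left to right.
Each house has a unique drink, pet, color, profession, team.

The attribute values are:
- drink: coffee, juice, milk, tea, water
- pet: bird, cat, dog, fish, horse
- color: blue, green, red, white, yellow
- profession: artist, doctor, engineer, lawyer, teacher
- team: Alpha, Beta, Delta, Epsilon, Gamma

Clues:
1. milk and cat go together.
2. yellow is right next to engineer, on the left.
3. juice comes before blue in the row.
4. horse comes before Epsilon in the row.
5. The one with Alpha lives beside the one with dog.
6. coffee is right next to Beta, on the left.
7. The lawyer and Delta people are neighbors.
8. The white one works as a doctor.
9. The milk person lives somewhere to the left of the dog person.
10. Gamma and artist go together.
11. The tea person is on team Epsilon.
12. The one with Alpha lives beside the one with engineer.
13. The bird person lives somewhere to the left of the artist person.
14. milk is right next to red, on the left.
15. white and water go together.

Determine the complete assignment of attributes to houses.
Solution:

House | Drink | Pet | Color | Profession | Team
-----------------------------------------------
  1   | milk | cat | yellow | lawyer | Alpha
  2   | coffee | dog | red | engineer | Delta
  3   | water | bird | white | doctor | Beta
  4   | juice | horse | green | artist | Gamma
  5   | tea | fish | blue | teacher | Epsilon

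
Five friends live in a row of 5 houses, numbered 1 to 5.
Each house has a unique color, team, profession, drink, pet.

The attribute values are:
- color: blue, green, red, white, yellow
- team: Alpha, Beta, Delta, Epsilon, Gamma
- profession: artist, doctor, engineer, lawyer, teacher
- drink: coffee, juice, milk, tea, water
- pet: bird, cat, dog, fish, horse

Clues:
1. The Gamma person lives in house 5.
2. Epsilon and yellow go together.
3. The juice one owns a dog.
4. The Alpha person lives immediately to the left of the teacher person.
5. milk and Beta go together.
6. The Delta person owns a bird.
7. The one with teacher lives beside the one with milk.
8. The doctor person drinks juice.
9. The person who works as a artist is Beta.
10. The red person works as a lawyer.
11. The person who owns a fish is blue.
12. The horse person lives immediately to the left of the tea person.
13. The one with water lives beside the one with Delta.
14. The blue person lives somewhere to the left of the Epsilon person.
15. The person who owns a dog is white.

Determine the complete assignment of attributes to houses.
Solution:

House | Color | Team | Profession | Drink | Pet
-----------------------------------------------
  1   | red | Alpha | lawyer | water | horse
  2   | green | Delta | teacher | tea | bird
  3   | blue | Beta | artist | milk | fish
  4   | yellow | Epsilon | engineer | coffee | cat
  5   | white | Gamma | doctor | juice | dog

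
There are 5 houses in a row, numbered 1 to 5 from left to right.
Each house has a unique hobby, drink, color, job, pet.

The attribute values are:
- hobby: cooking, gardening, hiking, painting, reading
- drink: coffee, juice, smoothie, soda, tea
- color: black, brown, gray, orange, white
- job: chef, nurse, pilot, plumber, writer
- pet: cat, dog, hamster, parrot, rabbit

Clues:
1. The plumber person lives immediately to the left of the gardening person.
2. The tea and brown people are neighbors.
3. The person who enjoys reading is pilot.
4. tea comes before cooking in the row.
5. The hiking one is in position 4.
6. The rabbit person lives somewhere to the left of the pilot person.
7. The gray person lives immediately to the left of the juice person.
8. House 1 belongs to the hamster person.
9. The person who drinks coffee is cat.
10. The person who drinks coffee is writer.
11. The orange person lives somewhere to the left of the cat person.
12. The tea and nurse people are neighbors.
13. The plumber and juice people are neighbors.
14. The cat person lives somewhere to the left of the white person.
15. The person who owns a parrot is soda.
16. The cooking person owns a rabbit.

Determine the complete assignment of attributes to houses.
Solution:

House | Hobby | Drink | Color | Job | Pet
-----------------------------------------
  1   | painting | tea | gray | plumber | hamster
  2   | gardening | juice | brown | nurse | dog
  3   | cooking | smoothie | orange | chef | rabbit
  4   | hiking | coffee | black | writer | cat
  5   | reading | soda | white | pilot | parrot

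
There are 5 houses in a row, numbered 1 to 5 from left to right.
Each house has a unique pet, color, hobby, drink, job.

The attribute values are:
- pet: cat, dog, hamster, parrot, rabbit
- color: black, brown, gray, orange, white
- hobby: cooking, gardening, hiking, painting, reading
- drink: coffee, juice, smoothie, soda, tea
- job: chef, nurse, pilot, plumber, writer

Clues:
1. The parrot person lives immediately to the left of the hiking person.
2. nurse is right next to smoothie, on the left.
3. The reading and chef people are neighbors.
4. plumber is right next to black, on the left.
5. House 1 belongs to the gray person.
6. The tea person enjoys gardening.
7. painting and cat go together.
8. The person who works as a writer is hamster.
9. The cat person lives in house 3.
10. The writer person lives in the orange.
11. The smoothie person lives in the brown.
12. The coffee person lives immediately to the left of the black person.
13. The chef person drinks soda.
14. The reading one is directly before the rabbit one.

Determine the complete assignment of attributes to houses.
Solution:

House | Pet | Color | Hobby | Drink | Job
-----------------------------------------
  1   | parrot | gray | reading | coffee | plumber
  2   | rabbit | black | hiking | soda | chef
  3   | cat | white | painting | juice | nurse
  4   | dog | brown | cooking | smoothie | pilot
  5   | hamster | orange | gardening | tea | writer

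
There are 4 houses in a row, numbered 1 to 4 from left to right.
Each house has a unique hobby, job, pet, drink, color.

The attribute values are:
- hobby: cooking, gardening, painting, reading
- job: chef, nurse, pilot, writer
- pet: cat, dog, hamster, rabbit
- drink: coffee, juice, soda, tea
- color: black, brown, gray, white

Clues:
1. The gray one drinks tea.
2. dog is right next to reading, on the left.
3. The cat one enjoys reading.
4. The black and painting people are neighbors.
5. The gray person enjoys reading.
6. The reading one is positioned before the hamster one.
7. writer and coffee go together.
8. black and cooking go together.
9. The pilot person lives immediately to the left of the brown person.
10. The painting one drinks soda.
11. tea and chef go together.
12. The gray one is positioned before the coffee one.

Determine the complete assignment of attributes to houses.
Solution:

House | Hobby | Job | Pet | Drink | Color
-----------------------------------------
  1   | cooking | pilot | rabbit | juice | black
  2   | painting | nurse | dog | soda | brown
  3   | reading | chef | cat | tea | gray
  4   | gardening | writer | hamster | coffee | white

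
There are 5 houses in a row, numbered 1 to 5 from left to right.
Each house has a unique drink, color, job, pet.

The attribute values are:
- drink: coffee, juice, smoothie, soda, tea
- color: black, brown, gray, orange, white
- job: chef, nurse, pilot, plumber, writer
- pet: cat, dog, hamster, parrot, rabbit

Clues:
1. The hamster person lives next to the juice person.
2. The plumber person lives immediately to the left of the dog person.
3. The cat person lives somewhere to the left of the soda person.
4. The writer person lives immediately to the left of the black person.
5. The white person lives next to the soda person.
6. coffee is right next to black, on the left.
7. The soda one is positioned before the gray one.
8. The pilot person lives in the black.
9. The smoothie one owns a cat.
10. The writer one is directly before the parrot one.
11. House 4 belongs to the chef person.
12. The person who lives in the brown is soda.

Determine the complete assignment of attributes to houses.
Solution:

House | Drink | Color | Job | Pet
---------------------------------
  1   | coffee | orange | writer | hamster
  2   | juice | black | pilot | parrot
  3   | smoothie | white | plumber | cat
  4   | soda | brown | chef | dog
  5   | tea | gray | nurse | rabbit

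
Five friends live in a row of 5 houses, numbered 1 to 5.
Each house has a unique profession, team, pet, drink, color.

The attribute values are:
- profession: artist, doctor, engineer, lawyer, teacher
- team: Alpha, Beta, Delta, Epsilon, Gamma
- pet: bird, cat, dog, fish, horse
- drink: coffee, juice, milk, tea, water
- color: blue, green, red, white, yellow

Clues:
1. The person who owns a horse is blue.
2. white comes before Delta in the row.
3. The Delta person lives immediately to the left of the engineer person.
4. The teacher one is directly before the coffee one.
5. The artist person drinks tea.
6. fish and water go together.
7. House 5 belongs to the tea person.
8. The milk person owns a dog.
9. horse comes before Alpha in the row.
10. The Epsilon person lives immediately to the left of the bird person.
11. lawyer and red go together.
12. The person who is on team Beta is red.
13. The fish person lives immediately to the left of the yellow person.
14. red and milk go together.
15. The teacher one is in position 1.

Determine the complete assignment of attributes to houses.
Solution:

House | Profession | Team | Pet | Drink | Color
-----------------------------------------------
  1   | teacher | Epsilon | fish | water | white
  2   | doctor | Delta | bird | coffee | yellow
  3   | engineer | Gamma | horse | juice | blue
  4   | lawyer | Beta | dog | milk | red
  5   | artist | Alpha | cat | tea | green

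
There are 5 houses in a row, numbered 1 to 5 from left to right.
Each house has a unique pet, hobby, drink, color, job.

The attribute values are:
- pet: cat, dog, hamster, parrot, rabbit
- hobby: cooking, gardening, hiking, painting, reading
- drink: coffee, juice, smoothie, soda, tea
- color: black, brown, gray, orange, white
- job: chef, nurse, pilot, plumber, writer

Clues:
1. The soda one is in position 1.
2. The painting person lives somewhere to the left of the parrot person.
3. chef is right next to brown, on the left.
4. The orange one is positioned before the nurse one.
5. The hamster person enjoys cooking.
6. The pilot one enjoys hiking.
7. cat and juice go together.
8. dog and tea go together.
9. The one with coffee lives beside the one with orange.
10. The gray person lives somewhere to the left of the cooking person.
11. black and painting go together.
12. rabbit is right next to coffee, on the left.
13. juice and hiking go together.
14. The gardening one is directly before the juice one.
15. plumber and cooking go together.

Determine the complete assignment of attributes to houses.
Solution:

House | Pet | Hobby | Drink | Color | Job
-----------------------------------------
  1   | rabbit | painting | soda | black | chef
  2   | parrot | gardening | coffee | brown | writer
  3   | cat | hiking | juice | orange | pilot
  4   | dog | reading | tea | gray | nurse
  5   | hamster | cooking | smoothie | white | plumber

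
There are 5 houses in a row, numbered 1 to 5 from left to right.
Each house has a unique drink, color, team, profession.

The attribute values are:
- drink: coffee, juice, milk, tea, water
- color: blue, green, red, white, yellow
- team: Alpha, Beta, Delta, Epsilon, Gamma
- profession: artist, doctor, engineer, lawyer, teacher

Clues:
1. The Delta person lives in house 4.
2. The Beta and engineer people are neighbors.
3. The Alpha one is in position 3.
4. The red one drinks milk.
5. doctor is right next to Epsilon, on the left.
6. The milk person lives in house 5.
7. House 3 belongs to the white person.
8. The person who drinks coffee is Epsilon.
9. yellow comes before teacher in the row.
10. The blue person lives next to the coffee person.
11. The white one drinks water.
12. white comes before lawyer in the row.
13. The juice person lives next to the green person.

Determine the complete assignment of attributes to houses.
Solution:

House | Drink | Color | Team | Profession
-----------------------------------------
  1   | juice | blue | Beta | doctor
  2   | coffee | green | Epsilon | engineer
  3   | water | white | Alpha | artist
  4   | tea | yellow | Delta | lawyer
  5   | milk | red | Gamma | teacher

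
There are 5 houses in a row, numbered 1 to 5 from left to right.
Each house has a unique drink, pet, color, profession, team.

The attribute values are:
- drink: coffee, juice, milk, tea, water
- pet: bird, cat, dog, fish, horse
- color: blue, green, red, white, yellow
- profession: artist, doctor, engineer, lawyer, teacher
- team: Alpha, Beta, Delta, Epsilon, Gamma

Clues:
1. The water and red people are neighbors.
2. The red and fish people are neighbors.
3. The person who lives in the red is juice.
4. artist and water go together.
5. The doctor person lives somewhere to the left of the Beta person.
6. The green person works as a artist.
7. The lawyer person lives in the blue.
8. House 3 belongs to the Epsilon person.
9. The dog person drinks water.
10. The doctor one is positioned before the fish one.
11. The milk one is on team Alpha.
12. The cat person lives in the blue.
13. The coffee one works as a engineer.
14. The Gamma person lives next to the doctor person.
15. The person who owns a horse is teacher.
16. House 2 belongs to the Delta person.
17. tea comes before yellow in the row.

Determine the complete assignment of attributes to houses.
Solution:

House | Drink | Pet | Color | Profession | Team
-----------------------------------------------
  1   | water | dog | green | artist | Gamma
  2   | juice | bird | red | doctor | Delta
  3   | coffee | fish | white | engineer | Epsilon
  4   | tea | cat | blue | lawyer | Beta
  5   | milk | horse | yellow | teacher | Alpha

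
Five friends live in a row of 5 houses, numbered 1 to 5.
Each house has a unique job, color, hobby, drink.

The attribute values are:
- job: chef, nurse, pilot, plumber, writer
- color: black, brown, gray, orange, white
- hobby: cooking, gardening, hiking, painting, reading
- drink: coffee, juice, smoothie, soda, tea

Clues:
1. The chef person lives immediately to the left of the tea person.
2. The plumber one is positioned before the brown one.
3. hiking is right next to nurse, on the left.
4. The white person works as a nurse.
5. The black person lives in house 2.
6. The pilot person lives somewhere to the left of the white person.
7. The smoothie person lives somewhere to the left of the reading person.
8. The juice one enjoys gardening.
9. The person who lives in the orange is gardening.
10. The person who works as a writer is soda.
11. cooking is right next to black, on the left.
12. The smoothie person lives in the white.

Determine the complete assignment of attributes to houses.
Solution:

House | Job | Color | Hobby | Drink
-----------------------------------
  1   | chef | gray | cooking | coffee
  2   | pilot | black | hiking | tea
  3   | nurse | white | painting | smoothie
  4   | plumber | orange | gardening | juice
  5   | writer | brown | reading | soda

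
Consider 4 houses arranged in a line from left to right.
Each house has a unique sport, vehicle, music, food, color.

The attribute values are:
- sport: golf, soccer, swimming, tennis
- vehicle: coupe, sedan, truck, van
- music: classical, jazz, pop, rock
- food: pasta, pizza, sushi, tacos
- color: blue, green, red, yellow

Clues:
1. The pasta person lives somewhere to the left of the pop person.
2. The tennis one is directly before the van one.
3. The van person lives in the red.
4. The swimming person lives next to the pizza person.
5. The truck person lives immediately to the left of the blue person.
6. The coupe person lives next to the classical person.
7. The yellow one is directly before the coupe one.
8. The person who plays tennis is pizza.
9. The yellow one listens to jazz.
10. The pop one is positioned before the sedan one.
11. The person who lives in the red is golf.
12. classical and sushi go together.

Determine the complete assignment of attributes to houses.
Solution:

House | Sport | Vehicle | Music | Food | Color
----------------------------------------------
  1   | swimming | truck | jazz | pasta | yellow
  2   | tennis | coupe | pop | pizza | blue
  3   | golf | van | classical | sushi | red
  4   | soccer | sedan | rock | tacos | green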